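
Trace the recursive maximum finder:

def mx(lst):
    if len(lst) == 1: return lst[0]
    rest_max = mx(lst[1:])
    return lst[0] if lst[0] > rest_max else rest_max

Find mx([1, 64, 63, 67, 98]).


mx([1, 64, 63, 67, 98]): compare 1 with mx([64, 63, 67, 98])
mx([64, 63, 67, 98]): compare 64 with mx([63, 67, 98])
mx([63, 67, 98]): compare 63 with mx([67, 98])
mx([67, 98]): compare 67 with mx([98])
mx([98]) = 98  (base case)
Compare 67 with 98 -> 98
Compare 63 with 98 -> 98
Compare 64 with 98 -> 98
Compare 1 with 98 -> 98

98


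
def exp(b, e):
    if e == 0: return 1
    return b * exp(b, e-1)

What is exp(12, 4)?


exp(12, 4)
= 12 * exp(12, 3)
= 12 * 12 * exp(12, 2)
= 12 * 12 * 12 * exp(12, 1)
= 12 * 12 * 12 * 12 * exp(12, 0)
= 12 * 12 * 12 * 12 * 1
= 20736

20736


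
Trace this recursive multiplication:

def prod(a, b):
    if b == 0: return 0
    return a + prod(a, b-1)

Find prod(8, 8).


prod(8, 8) = 8 + prod(8, 7)
prod(8, 7) = 8 + prod(8, 6)
prod(8, 6) = 8 + prod(8, 5)
prod(8, 5) = 8 + prod(8, 4)
prod(8, 4) = 8 + prod(8, 3)
prod(8, 3) = 8 + prod(8, 2)
prod(8, 2) = 8 + prod(8, 1)
prod(8, 1) = 8 + prod(8, 0)
prod(8, 0) = 0  (base case)
Total: 8 + 8 + 8 + 8 + 8 + 8 + 8 + 8 + 0 = 64

64


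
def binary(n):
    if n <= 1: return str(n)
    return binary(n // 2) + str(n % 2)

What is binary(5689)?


binary(5689) = binary(2844) + '1'
binary(2844) = binary(1422) + '0'
binary(1422) = binary(711) + '0'
binary(711) = binary(355) + '1'
binary(355) = binary(177) + '1'
binary(177) = binary(88) + '1'
binary(88) = binary(44) + '0'
binary(44) = binary(22) + '0'
binary(22) = binary(11) + '0'
binary(11) = binary(5) + '1'
binary(5) = binary(2) + '1'
binary(2) = binary(1) + '0'
binary(1) = '1'  (base case)
Concatenating: '1' + '0' + '1' + '1' + '0' + '0' + '0' + '1' + '1' + '1' + '0' + '0' + '1' = '1011000111001'

1011000111001


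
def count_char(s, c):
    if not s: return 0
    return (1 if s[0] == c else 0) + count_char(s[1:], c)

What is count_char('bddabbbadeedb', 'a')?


s[0]='b' != 'a' -> 0
s[0]='d' != 'a' -> 0
s[0]='d' != 'a' -> 0
s[0]='a' == 'a' -> 1
s[0]='b' != 'a' -> 0
s[0]='b' != 'a' -> 0
s[0]='b' != 'a' -> 0
s[0]='a' == 'a' -> 1
s[0]='d' != 'a' -> 0
s[0]='e' != 'a' -> 0
s[0]='e' != 'a' -> 0
s[0]='d' != 'a' -> 0
s[0]='b' != 'a' -> 0
Sum: 0 + 0 + 0 + 1 + 0 + 0 + 0 + 1 + 0 + 0 + 0 + 0 + 0 = 2

2


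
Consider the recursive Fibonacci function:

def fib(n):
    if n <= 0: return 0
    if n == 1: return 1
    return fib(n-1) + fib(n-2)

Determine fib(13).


Computing fib(13) bottom-up:
fib(0) = 0
fib(1) = 1
fib(2) = fib(1) + fib(0) = 1 + 0 = 1
fib(3) = fib(2) + fib(1) = 1 + 1 = 2
fib(4) = fib(3) + fib(2) = 2 + 1 = 3
fib(5) = fib(4) + fib(3) = 3 + 2 = 5
fib(6) = fib(5) + fib(4) = 5 + 3 = 8
fib(7) = fib(6) + fib(5) = 8 + 5 = 13
fib(8) = fib(7) + fib(6) = 13 + 8 = 21
fib(9) = fib(8) + fib(7) = 21 + 13 = 34
fib(10) = fib(9) + fib(8) = 34 + 21 = 55
fib(11) = fib(10) + fib(9) = 55 + 34 = 89
fib(12) = fib(11) + fib(10) = 89 + 55 = 144
fib(13) = fib(12) + fib(11) = 144 + 89 = 233

233


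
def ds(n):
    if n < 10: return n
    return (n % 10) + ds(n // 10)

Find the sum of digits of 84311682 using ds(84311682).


ds(84311682) = 2 + ds(8431168)
ds(8431168) = 8 + ds(843116)
ds(843116) = 6 + ds(84311)
ds(84311) = 1 + ds(8431)
ds(8431) = 1 + ds(843)
ds(843) = 3 + ds(84)
ds(84) = 4 + ds(8)
ds(8) = 8  (base case)
Total: 2 + 8 + 6 + 1 + 1 + 3 + 4 + 8 = 33

33


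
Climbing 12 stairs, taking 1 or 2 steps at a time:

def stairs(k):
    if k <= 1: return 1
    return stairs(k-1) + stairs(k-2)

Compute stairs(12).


Building up from base cases:
stairs(0) = 1
stairs(1) = 1
stairs(2) = stairs(1) + stairs(0) = 1 + 1 = 2
stairs(3) = stairs(2) + stairs(1) = 2 + 1 = 3
stairs(4) = stairs(3) + stairs(2) = 3 + 2 = 5
stairs(5) = stairs(4) + stairs(3) = 5 + 3 = 8
stairs(6) = stairs(5) + stairs(4) = 8 + 5 = 13
stairs(7) = stairs(6) + stairs(5) = 13 + 8 = 21
stairs(8) = stairs(7) + stairs(6) = 21 + 13 = 34
stairs(9) = stairs(8) + stairs(7) = 34 + 21 = 55
stairs(10) = stairs(9) + stairs(8) = 55 + 34 = 89
stairs(11) = stairs(10) + stairs(9) = 89 + 55 = 144
stairs(12) = stairs(11) + stairs(10) = 144 + 89 = 233

233


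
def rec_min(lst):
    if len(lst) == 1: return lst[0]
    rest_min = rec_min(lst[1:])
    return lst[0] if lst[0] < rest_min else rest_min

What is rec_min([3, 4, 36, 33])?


rec_min([3, 4, 36, 33]): compare 3 with rec_min([4, 36, 33])
rec_min([4, 36, 33]): compare 4 with rec_min([36, 33])
rec_min([36, 33]): compare 36 with rec_min([33])
rec_min([33]) = 33  (base case)
Compare 36 with 33 -> 33
Compare 4 with 33 -> 4
Compare 3 with 4 -> 3

3


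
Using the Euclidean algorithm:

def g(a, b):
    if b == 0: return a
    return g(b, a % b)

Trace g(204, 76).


g(204, 76) = g(76, 52)
g(76, 52) = g(52, 24)
g(52, 24) = g(24, 4)
g(24, 4) = g(4, 0)
g(4, 0) = 4  (base case)

4


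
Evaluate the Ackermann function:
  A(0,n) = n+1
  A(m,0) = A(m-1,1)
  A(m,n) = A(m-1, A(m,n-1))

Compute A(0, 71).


A(0, 71) = 72
Result: A(0, 71) = 72

72


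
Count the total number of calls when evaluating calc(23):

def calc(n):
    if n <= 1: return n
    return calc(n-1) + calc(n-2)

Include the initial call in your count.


Let C(n) = total calls for calc(n)
C(0) = 1, C(1) = 1
C(2) = 1 + C(1) + C(0) = 1 + 1 + 1 = 3
C(3) = 1 + C(2) + C(1) = 1 + 3 + 1 = 5
C(4) = 1 + C(3) + C(2) = 1 + 5 + 3 = 9
C(5) = 1 + C(4) + C(3) = 1 + 9 + 5 = 15
C(6) = 1 + C(5) + C(4) = 1 + 15 + 9 = 25
C(7) = 1 + C(6) + C(5) = 1 + 25 + 15 = 41
C(8) = 1 + C(7) + C(6) = 1 + 41 + 25 = 67
C(9) = 1 + C(8) + C(7) = 1 + 67 + 41 = 109
C(10) = 1 + C(9) + C(8) = 1 + 109 + 67 = 177
C(11) = 1 + C(10) + C(9) = 1 + 177 + 109 = 287
C(12) = 1 + C(11) + C(10) = 1 + 287 + 177 = 465
C(13) = 1 + C(12) + C(11) = 1 + 465 + 287 = 753
C(14) = 1 + C(13) + C(12) = 1 + 753 + 465 = 1219
C(15) = 1 + C(14) + C(13) = 1 + 1219 + 753 = 1973
C(16) = 1 + C(15) + C(14) = 1 + 1973 + 1219 = 3193
C(17) = 1 + C(16) + C(15) = 1 + 3193 + 1973 = 5167
C(18) = 1 + C(17) + C(16) = 1 + 5167 + 3193 = 8361
C(19) = 1 + C(18) + C(17) = 1 + 8361 + 5167 = 13529
C(20) = 1 + C(19) + C(18) = 1 + 13529 + 8361 = 21891
C(21) = 1 + C(20) + C(19) = 1 + 21891 + 13529 = 35421
C(22) = 1 + C(21) + C(20) = 1 + 35421 + 21891 = 57313
C(23) = 1 + C(22) + C(21) = 1 + 57313 + 35421 = 92735

92735


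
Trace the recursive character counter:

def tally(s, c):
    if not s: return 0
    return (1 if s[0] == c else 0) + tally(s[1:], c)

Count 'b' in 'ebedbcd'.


s[0]='e' != 'b' -> 0
s[0]='b' == 'b' -> 1
s[0]='e' != 'b' -> 0
s[0]='d' != 'b' -> 0
s[0]='b' == 'b' -> 1
s[0]='c' != 'b' -> 0
s[0]='d' != 'b' -> 0
Sum: 0 + 1 + 0 + 0 + 1 + 0 + 0 = 2

2


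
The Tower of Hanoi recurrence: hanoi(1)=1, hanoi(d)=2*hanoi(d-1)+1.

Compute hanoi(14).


hanoi(14) = 2 * hanoi(13) + 1
hanoi(13) = 2 * hanoi(12) + 1
hanoi(12) = 2 * hanoi(11) + 1
hanoi(11) = 2 * hanoi(10) + 1
hanoi(10) = 2 * hanoi(9) + 1
hanoi(9) = 2 * hanoi(8) + 1
hanoi(8) = 2 * hanoi(7) + 1
hanoi(7) = 2 * hanoi(6) + 1
hanoi(6) = 2 * hanoi(5) + 1
hanoi(5) = 2 * hanoi(4) + 1
hanoi(4) = 2 * hanoi(3) + 1
hanoi(3) = 2 * hanoi(2) + 1
hanoi(2) = 2 * hanoi(1) + 1
hanoi(1) = 1  (base case)
hanoi(2) = 2 * 1 + 1 = 3
hanoi(3) = 2 * 3 + 1 = 7
hanoi(4) = 2 * 7 + 1 = 15
hanoi(5) = 2 * 15 + 1 = 31
hanoi(6) = 2 * 31 + 1 = 63
hanoi(7) = 2 * 63 + 1 = 127
hanoi(8) = 2 * 127 + 1 = 255
hanoi(9) = 2 * 255 + 1 = 511
hanoi(10) = 2 * 511 + 1 = 1023
hanoi(11) = 2 * 1023 + 1 = 2047
hanoi(12) = 2 * 2047 + 1 = 4095
hanoi(13) = 2 * 4095 + 1 = 8191
hanoi(14) = 2 * 8191 + 1 = 16383

16383


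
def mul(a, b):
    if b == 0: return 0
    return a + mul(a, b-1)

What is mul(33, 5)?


mul(33, 5) = 33 + mul(33, 4)
mul(33, 4) = 33 + mul(33, 3)
mul(33, 3) = 33 + mul(33, 2)
mul(33, 2) = 33 + mul(33, 1)
mul(33, 1) = 33 + mul(33, 0)
mul(33, 0) = 0  (base case)
Total: 33 + 33 + 33 + 33 + 33 + 0 = 165

165


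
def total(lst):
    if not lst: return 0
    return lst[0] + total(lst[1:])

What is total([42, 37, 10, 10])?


total([42, 37, 10, 10]) = 42 + total([37, 10, 10])
total([37, 10, 10]) = 37 + total([10, 10])
total([10, 10]) = 10 + total([10])
total([10]) = 10 + total([])
total([]) = 0  (base case)
Total: 42 + 37 + 10 + 10 + 0 = 99

99


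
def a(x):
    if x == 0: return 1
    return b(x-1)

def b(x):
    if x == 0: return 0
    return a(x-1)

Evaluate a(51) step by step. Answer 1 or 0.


a(51) = b(50)
b(50) = a(49)
a(49) = b(48)
b(48) = a(47)
a(47) = b(46)
b(46) = a(45)
a(45) = b(44)
b(44) = a(43)
a(43) = b(42)
b(42) = a(41)
a(41) = b(40)
b(40) = a(39)
a(39) = b(38)
b(38) = a(37)
a(37) = b(36)
b(36) = a(35)
a(35) = b(34)
b(34) = a(33)
a(33) = b(32)
b(32) = a(31)
a(31) = b(30)
b(30) = a(29)
a(29) = b(28)
b(28) = a(27)
a(27) = b(26)
b(26) = a(25)
a(25) = b(24)
b(24) = a(23)
a(23) = b(22)
b(22) = a(21)
a(21) = b(20)
b(20) = a(19)
a(19) = b(18)
b(18) = a(17)
a(17) = b(16)
b(16) = a(15)
a(15) = b(14)
b(14) = a(13)
a(13) = b(12)
b(12) = a(11)
a(11) = b(10)
b(10) = a(9)
a(9) = b(8)
b(8) = a(7)
a(7) = b(6)
b(6) = a(5)
a(5) = b(4)
b(4) = a(3)
a(3) = b(2)
b(2) = a(1)
a(1) = b(0)
b(0) = 0  (base case)
Result: 0

0


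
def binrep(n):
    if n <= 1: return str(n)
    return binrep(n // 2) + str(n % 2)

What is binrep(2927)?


binrep(2927) = binrep(1463) + '1'
binrep(1463) = binrep(731) + '1'
binrep(731) = binrep(365) + '1'
binrep(365) = binrep(182) + '1'
binrep(182) = binrep(91) + '0'
binrep(91) = binrep(45) + '1'
binrep(45) = binrep(22) + '1'
binrep(22) = binrep(11) + '0'
binrep(11) = binrep(5) + '1'
binrep(5) = binrep(2) + '1'
binrep(2) = binrep(1) + '0'
binrep(1) = '1'  (base case)
Concatenating: '1' + '0' + '1' + '1' + '0' + '1' + '1' + '0' + '1' + '1' + '1' + '1' = '101101101111'

101101101111


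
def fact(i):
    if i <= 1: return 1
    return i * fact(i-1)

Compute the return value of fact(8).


fact(8)
= 8 * fact(7)
= 8 * 7 * fact(6)
= 8 * 7 * 6 * fact(5)
= 8 * 7 * 6 * 5 * fact(4)
= 8 * 7 * 6 * 5 * 4 * fact(3)
= 8 * 7 * 6 * 5 * 4 * 3 * fact(2)
= 8 * 7 * 6 * 5 * 4 * 3 * 2 * fact(1)
= 8 * 7 * 6 * 5 * 4 * 3 * 2 * 1
= 40320

40320


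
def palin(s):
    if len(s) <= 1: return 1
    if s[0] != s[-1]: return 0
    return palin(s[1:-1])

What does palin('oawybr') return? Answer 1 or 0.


palin('oawybr'): s[0]='o' != s[-1]='r' -> return 0
Result: 0 (not a palindrome)

0


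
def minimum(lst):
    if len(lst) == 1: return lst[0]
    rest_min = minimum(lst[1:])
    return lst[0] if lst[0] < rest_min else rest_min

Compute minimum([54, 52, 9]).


minimum([54, 52, 9]): compare 54 with minimum([52, 9])
minimum([52, 9]): compare 52 with minimum([9])
minimum([9]) = 9  (base case)
Compare 52 with 9 -> 9
Compare 54 with 9 -> 9

9


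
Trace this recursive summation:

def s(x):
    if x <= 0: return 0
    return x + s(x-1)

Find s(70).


s(70)
= 70 + 69 + 68 + 67 + 66 + 65 + 64 + 63 + 62 + 61 + 60 + 59 + 58 + 57 + 56 + 55 + 54 + 53 + 52 + 51 + 50 + 49 + 48 + 47 + 46 + 45 + 44 + 43 + 42 + 41 + 40 + 39 + 38 + 37 + 36 + 35 + 34 + 33 + 32 + 31 + 30 + 29 + 28 + 27 + 26 + 25 + 24 + 23 + 22 + 21 + 20 + 19 + 18 + 17 + 16 + 15 + 14 + 13 + 12 + 11 + 10 + 9 + 8 + 7 + 6 + 5 + 4 + 3 + 2 + 1 + s(0)
= 70 + 69 + 68 + 67 + 66 + 65 + 64 + 63 + 62 + 61 + 60 + 59 + 58 + 57 + 56 + 55 + 54 + 53 + 52 + 51 + 50 + 49 + 48 + 47 + 46 + 45 + 44 + 43 + 42 + 41 + 40 + 39 + 38 + 37 + 36 + 35 + 34 + 33 + 32 + 31 + 30 + 29 + 28 + 27 + 26 + 25 + 24 + 23 + 22 + 21 + 20 + 19 + 18 + 17 + 16 + 15 + 14 + 13 + 12 + 11 + 10 + 9 + 8 + 7 + 6 + 5 + 4 + 3 + 2 + 1 + 0
= 2485

2485


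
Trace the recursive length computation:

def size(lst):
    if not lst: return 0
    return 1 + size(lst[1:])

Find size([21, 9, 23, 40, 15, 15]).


size([21, 9, 23, 40, 15, 15]) = 1 + size([9, 23, 40, 15, 15])
size([9, 23, 40, 15, 15]) = 1 + size([23, 40, 15, 15])
size([23, 40, 15, 15]) = 1 + size([40, 15, 15])
size([40, 15, 15]) = 1 + size([15, 15])
size([15, 15]) = 1 + size([15])
size([15]) = 1 + size([])
size([]) = 0  (base case)
Unwinding: 1 + 1 + 1 + 1 + 1 + 1 + 0 = 6

6


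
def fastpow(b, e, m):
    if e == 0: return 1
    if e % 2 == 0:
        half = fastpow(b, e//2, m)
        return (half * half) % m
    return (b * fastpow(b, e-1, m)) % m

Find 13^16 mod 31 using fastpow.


fastpow(13, 16, 31): e is even, compute fastpow(13, 8, 31)
  fastpow(13, 8, 31): e is even, compute fastpow(13, 4, 31)
    fastpow(13, 4, 31): e is even, compute fastpow(13, 2, 31)
      fastpow(13, 2, 31): e is even, compute fastpow(13, 1, 31)
        fastpow(13, 1, 31): e is odd, compute fastpow(13, 0, 31)
          fastpow(13, 0, 31) = 1
        (13 * 1) % 31 = 13
      half=13, (13*13) % 31 = 14
    half=14, (14*14) % 31 = 10
  half=10, (10*10) % 31 = 7
half=7, (7*7) % 31 = 18

18


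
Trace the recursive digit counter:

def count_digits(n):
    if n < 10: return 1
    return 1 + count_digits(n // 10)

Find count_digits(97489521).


count_digits(97489521) = 1 + count_digits(9748952)
count_digits(9748952) = 1 + count_digits(974895)
count_digits(974895) = 1 + count_digits(97489)
count_digits(97489) = 1 + count_digits(9748)
count_digits(9748) = 1 + count_digits(974)
count_digits(974) = 1 + count_digits(97)
count_digits(97) = 1 + count_digits(9)
count_digits(9) = 1  (base case: 9 < 10)
Unwinding: 1 + 1 + 1 + 1 + 1 + 1 + 1 + 1 = 8

8


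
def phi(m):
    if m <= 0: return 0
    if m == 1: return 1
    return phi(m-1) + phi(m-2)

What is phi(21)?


Computing phi(21) bottom-up:
phi(0) = 0
phi(1) = 1
phi(2) = phi(1) + phi(0) = 1 + 0 = 1
phi(3) = phi(2) + phi(1) = 1 + 1 = 2
phi(4) = phi(3) + phi(2) = 2 + 1 = 3
phi(5) = phi(4) + phi(3) = 3 + 2 = 5
phi(6) = phi(5) + phi(4) = 5 + 3 = 8
phi(7) = phi(6) + phi(5) = 8 + 5 = 13
phi(8) = phi(7) + phi(6) = 13 + 8 = 21
phi(9) = phi(8) + phi(7) = 21 + 13 = 34
phi(10) = phi(9) + phi(8) = 34 + 21 = 55
phi(11) = phi(10) + phi(9) = 55 + 34 = 89
phi(12) = phi(11) + phi(10) = 89 + 55 = 144
phi(13) = phi(12) + phi(11) = 144 + 89 = 233
phi(14) = phi(13) + phi(12) = 233 + 144 = 377
phi(15) = phi(14) + phi(13) = 377 + 233 = 610
phi(16) = phi(15) + phi(14) = 610 + 377 = 987
phi(17) = phi(16) + phi(15) = 987 + 610 = 1597
phi(18) = phi(17) + phi(16) = 1597 + 987 = 2584
phi(19) = phi(18) + phi(17) = 2584 + 1597 = 4181
phi(20) = phi(19) + phi(18) = 4181 + 2584 = 6765
phi(21) = phi(20) + phi(19) = 6765 + 4181 = 10946

10946


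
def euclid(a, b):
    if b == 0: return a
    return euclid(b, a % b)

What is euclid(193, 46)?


euclid(193, 46) = euclid(46, 9)
euclid(46, 9) = euclid(9, 1)
euclid(9, 1) = euclid(1, 0)
euclid(1, 0) = 1  (base case)

1


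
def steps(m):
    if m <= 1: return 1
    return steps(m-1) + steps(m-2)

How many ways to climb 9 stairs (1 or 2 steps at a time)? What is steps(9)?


Building up from base cases:
steps(0) = 1
steps(1) = 1
steps(2) = steps(1) + steps(0) = 1 + 1 = 2
steps(3) = steps(2) + steps(1) = 2 + 1 = 3
steps(4) = steps(3) + steps(2) = 3 + 2 = 5
steps(5) = steps(4) + steps(3) = 5 + 3 = 8
steps(6) = steps(5) + steps(4) = 8 + 5 = 13
steps(7) = steps(6) + steps(5) = 13 + 8 = 21
steps(8) = steps(7) + steps(6) = 21 + 13 = 34
steps(9) = steps(8) + steps(7) = 34 + 21 = 55

55


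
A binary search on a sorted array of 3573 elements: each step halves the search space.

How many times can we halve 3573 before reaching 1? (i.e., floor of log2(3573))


3573 / 2 = 1786
1786 / 2 = 893
893 / 2 = 446
446 / 2 = 223
223 / 2 = 111
111 / 2 = 55
55 / 2 = 27
27 / 2 = 13
13 / 2 = 6
6 / 2 = 3
3 / 2 = 1
Reached 1 after 11 halvings

11


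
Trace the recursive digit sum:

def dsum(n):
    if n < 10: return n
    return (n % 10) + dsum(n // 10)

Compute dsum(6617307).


dsum(6617307) = 7 + dsum(661730)
dsum(661730) = 0 + dsum(66173)
dsum(66173) = 3 + dsum(6617)
dsum(6617) = 7 + dsum(661)
dsum(661) = 1 + dsum(66)
dsum(66) = 6 + dsum(6)
dsum(6) = 6  (base case)
Total: 7 + 0 + 3 + 7 + 1 + 6 + 6 = 30

30


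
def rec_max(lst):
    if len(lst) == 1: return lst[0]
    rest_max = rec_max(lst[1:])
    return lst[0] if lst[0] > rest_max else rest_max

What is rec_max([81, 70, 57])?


rec_max([81, 70, 57]): compare 81 with rec_max([70, 57])
rec_max([70, 57]): compare 70 with rec_max([57])
rec_max([57]) = 57  (base case)
Compare 70 with 57 -> 70
Compare 81 with 70 -> 81

81


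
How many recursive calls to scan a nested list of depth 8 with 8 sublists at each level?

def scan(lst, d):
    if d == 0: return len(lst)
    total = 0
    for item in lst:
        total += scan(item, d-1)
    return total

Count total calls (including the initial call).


At depth 0 (root): 1 call
At depth 1: each of 1 parents calls scan on 8 children = 8 calls
At depth 2: each of 8 parents calls scan on 8 children = 64 calls
At depth 3: each of 64 parents calls scan on 8 children = 512 calls
At depth 4: each of 512 parents calls scan on 8 children = 4096 calls
At depth 5: each of 4096 parents calls scan on 8 children = 32768 calls
At depth 6: each of 32768 parents calls scan on 8 children = 262144 calls
At depth 7: each of 262144 parents calls scan on 8 children = 2097152 calls
At depth 8: each of 2097152 parents calls scan on 8 children = 16777216 calls
Total: 1 + 8 + 64 + 512 + 4096 + 32768 + 262144 + 2097152 + 16777216 = 19173961

19173961


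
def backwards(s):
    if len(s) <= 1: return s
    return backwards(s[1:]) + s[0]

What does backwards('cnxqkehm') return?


backwards('cnxqkehm') = backwards('nxqkehm') + 'c'
backwards('nxqkehm') = backwards('xqkehm') + 'n'
backwards('xqkehm') = backwards('qkehm') + 'x'
backwards('qkehm') = backwards('kehm') + 'q'
backwards('kehm') = backwards('ehm') + 'k'
backwards('ehm') = backwards('hm') + 'e'
backwards('hm') = backwards('m') + 'h'
backwards('m') = 'm'  (base case)
Concatenating: 'm' + 'h' + 'e' + 'k' + 'q' + 'x' + 'n' + 'c' = 'mhekqxnc'

mhekqxnc


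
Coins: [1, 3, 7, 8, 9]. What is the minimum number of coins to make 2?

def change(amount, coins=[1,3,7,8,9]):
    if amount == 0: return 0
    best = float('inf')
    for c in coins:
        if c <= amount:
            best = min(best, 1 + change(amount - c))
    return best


Building up with DP:
change(0) = 0
change(1) = min(1+change(0)=1+0=1) = 1
change(2) = min(1+change(1)=1+1=2) = 2

2


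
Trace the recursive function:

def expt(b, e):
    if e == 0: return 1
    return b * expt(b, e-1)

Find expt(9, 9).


expt(9, 9)
= 9 * expt(9, 8)
= 9 * 9 * expt(9, 7)
= 9 * 9 * 9 * expt(9, 6)
= 9 * 9 * 9 * 9 * expt(9, 5)
= 9 * 9 * 9 * 9 * 9 * expt(9, 4)
= 9 * 9 * 9 * 9 * 9 * 9 * expt(9, 3)
= 9 * 9 * 9 * 9 * 9 * 9 * 9 * expt(9, 2)
= 9 * 9 * 9 * 9 * 9 * 9 * 9 * 9 * expt(9, 1)
= 9 * 9 * 9 * 9 * 9 * 9 * 9 * 9 * 9 * expt(9, 0)
= 9 * 9 * 9 * 9 * 9 * 9 * 9 * 9 * 9 * 1
= 387420489

387420489


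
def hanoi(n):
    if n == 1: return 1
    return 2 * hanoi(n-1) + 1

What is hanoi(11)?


hanoi(11) = 2 * hanoi(10) + 1
hanoi(10) = 2 * hanoi(9) + 1
hanoi(9) = 2 * hanoi(8) + 1
hanoi(8) = 2 * hanoi(7) + 1
hanoi(7) = 2 * hanoi(6) + 1
hanoi(6) = 2 * hanoi(5) + 1
hanoi(5) = 2 * hanoi(4) + 1
hanoi(4) = 2 * hanoi(3) + 1
hanoi(3) = 2 * hanoi(2) + 1
hanoi(2) = 2 * hanoi(1) + 1
hanoi(1) = 1  (base case)
hanoi(2) = 2 * 1 + 1 = 3
hanoi(3) = 2 * 3 + 1 = 7
hanoi(4) = 2 * 7 + 1 = 15
hanoi(5) = 2 * 15 + 1 = 31
hanoi(6) = 2 * 31 + 1 = 63
hanoi(7) = 2 * 63 + 1 = 127
hanoi(8) = 2 * 127 + 1 = 255
hanoi(9) = 2 * 255 + 1 = 511
hanoi(10) = 2 * 511 + 1 = 1023
hanoi(11) = 2 * 1023 + 1 = 2047

2047


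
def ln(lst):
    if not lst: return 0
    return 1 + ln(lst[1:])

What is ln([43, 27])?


ln([43, 27]) = 1 + ln([27])
ln([27]) = 1 + ln([])
ln([]) = 0  (base case)
Unwinding: 1 + 1 + 0 = 2

2


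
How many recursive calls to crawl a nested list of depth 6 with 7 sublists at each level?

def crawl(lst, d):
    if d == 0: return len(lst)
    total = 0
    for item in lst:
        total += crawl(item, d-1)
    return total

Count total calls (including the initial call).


At depth 0 (root): 1 call
At depth 1: each of 1 parents calls crawl on 7 children = 7 calls
At depth 2: each of 7 parents calls crawl on 7 children = 49 calls
At depth 3: each of 49 parents calls crawl on 7 children = 343 calls
At depth 4: each of 343 parents calls crawl on 7 children = 2401 calls
At depth 5: each of 2401 parents calls crawl on 7 children = 16807 calls
At depth 6: each of 16807 parents calls crawl on 7 children = 117649 calls
Total: 1 + 7 + 49 + 343 + 2401 + 16807 + 117649 = 137257

137257


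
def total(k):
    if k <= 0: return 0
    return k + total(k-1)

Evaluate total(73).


total(73)
= 73 + 72 + 71 + 70 + 69 + 68 + 67 + 66 + 65 + 64 + 63 + 62 + 61 + 60 + 59 + 58 + 57 + 56 + 55 + 54 + 53 + 52 + 51 + 50 + 49 + 48 + 47 + 46 + 45 + 44 + 43 + 42 + 41 + 40 + 39 + 38 + 37 + 36 + 35 + 34 + 33 + 32 + 31 + 30 + 29 + 28 + 27 + 26 + 25 + 24 + 23 + 22 + 21 + 20 + 19 + 18 + 17 + 16 + 15 + 14 + 13 + 12 + 11 + 10 + 9 + 8 + 7 + 6 + 5 + 4 + 3 + 2 + 1 + total(0)
= 73 + 72 + 71 + 70 + 69 + 68 + 67 + 66 + 65 + 64 + 63 + 62 + 61 + 60 + 59 + 58 + 57 + 56 + 55 + 54 + 53 + 52 + 51 + 50 + 49 + 48 + 47 + 46 + 45 + 44 + 43 + 42 + 41 + 40 + 39 + 38 + 37 + 36 + 35 + 34 + 33 + 32 + 31 + 30 + 29 + 28 + 27 + 26 + 25 + 24 + 23 + 22 + 21 + 20 + 19 + 18 + 17 + 16 + 15 + 14 + 13 + 12 + 11 + 10 + 9 + 8 + 7 + 6 + 5 + 4 + 3 + 2 + 1 + 0
= 2701

2701


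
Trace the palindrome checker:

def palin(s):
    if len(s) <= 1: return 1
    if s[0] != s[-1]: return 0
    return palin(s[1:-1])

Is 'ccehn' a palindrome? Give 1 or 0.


palin('ccehn'): s[0]='c' != s[-1]='n' -> return 0
Result: 0 (not a palindrome)

0


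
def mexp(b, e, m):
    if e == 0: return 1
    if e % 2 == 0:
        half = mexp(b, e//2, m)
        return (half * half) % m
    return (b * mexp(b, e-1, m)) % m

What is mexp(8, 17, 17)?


mexp(8, 17, 17): e is odd, compute mexp(8, 16, 17)
  mexp(8, 16, 17): e is even, compute mexp(8, 8, 17)
    mexp(8, 8, 17): e is even, compute mexp(8, 4, 17)
      mexp(8, 4, 17): e is even, compute mexp(8, 2, 17)
        mexp(8, 2, 17): e is even, compute mexp(8, 1, 17)
          mexp(8, 1, 17): e is odd, compute mexp(8, 0, 17)
          mexp(8, 0, 17) = 1
          (8 * 1) % 17 = 8
        half=8, (8*8) % 17 = 13
      half=13, (13*13) % 17 = 16
    half=16, (16*16) % 17 = 1
  half=1, (1*1) % 17 = 1
(8 * 1) % 17 = 8

8


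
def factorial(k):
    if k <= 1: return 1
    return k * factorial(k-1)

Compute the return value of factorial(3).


factorial(3)
= 3 * factorial(2)
= 3 * 2 * factorial(1)
= 3 * 2 * 1
= 6

6


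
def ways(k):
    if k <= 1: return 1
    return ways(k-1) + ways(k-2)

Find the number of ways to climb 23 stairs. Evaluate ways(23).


Building up from base cases:
ways(0) = 1
ways(1) = 1
ways(2) = ways(1) + ways(0) = 1 + 1 = 2
ways(3) = ways(2) + ways(1) = 2 + 1 = 3
ways(4) = ways(3) + ways(2) = 3 + 2 = 5
ways(5) = ways(4) + ways(3) = 5 + 3 = 8
ways(6) = ways(5) + ways(4) = 8 + 5 = 13
ways(7) = ways(6) + ways(5) = 13 + 8 = 21
ways(8) = ways(7) + ways(6) = 21 + 13 = 34
ways(9) = ways(8) + ways(7) = 34 + 21 = 55
ways(10) = ways(9) + ways(8) = 55 + 34 = 89
ways(11) = ways(10) + ways(9) = 89 + 55 = 144
ways(12) = ways(11) + ways(10) = 144 + 89 = 233
ways(13) = ways(12) + ways(11) = 233 + 144 = 377
ways(14) = ways(13) + ways(12) = 377 + 233 = 610
ways(15) = ways(14) + ways(13) = 610 + 377 = 987
ways(16) = ways(15) + ways(14) = 987 + 610 = 1597
ways(17) = ways(16) + ways(15) = 1597 + 987 = 2584
ways(18) = ways(17) + ways(16) = 2584 + 1597 = 4181
ways(19) = ways(18) + ways(17) = 4181 + 2584 = 6765
ways(20) = ways(19) + ways(18) = 6765 + 4181 = 10946
ways(21) = ways(20) + ways(19) = 10946 + 6765 = 17711
ways(22) = ways(21) + ways(20) = 17711 + 10946 = 28657
ways(23) = ways(22) + ways(21) = 28657 + 17711 = 46368

46368


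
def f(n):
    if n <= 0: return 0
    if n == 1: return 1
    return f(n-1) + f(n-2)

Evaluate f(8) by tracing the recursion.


Computing f(8) bottom-up:
f(0) = 0
f(1) = 1
f(2) = f(1) + f(0) = 1 + 0 = 1
f(3) = f(2) + f(1) = 1 + 1 = 2
f(4) = f(3) + f(2) = 2 + 1 = 3
f(5) = f(4) + f(3) = 3 + 2 = 5
f(6) = f(5) + f(4) = 5 + 3 = 8
f(7) = f(6) + f(5) = 8 + 5 = 13
f(8) = f(7) + f(6) = 13 + 8 = 21

21


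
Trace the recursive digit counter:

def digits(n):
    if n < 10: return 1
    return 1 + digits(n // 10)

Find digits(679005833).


digits(679005833) = 1 + digits(67900583)
digits(67900583) = 1 + digits(6790058)
digits(6790058) = 1 + digits(679005)
digits(679005) = 1 + digits(67900)
digits(67900) = 1 + digits(6790)
digits(6790) = 1 + digits(679)
digits(679) = 1 + digits(67)
digits(67) = 1 + digits(6)
digits(6) = 1  (base case: 6 < 10)
Unwinding: 1 + 1 + 1 + 1 + 1 + 1 + 1 + 1 + 1 = 9

9


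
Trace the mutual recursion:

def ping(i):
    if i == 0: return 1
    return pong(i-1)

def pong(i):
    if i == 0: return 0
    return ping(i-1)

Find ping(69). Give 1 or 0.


ping(69) = pong(68)
pong(68) = ping(67)
ping(67) = pong(66)
pong(66) = ping(65)
ping(65) = pong(64)
pong(64) = ping(63)
ping(63) = pong(62)
pong(62) = ping(61)
ping(61) = pong(60)
pong(60) = ping(59)
ping(59) = pong(58)
pong(58) = ping(57)
ping(57) = pong(56)
pong(56) = ping(55)
ping(55) = pong(54)
pong(54) = ping(53)
ping(53) = pong(52)
pong(52) = ping(51)
ping(51) = pong(50)
pong(50) = ping(49)
ping(49) = pong(48)
pong(48) = ping(47)
ping(47) = pong(46)
pong(46) = ping(45)
ping(45) = pong(44)
pong(44) = ping(43)
ping(43) = pong(42)
pong(42) = ping(41)
ping(41) = pong(40)
pong(40) = ping(39)
ping(39) = pong(38)
pong(38) = ping(37)
ping(37) = pong(36)
pong(36) = ping(35)
ping(35) = pong(34)
pong(34) = ping(33)
ping(33) = pong(32)
pong(32) = ping(31)
ping(31) = pong(30)
pong(30) = ping(29)
ping(29) = pong(28)
pong(28) = ping(27)
ping(27) = pong(26)
pong(26) = ping(25)
ping(25) = pong(24)
pong(24) = ping(23)
ping(23) = pong(22)
pong(22) = ping(21)
ping(21) = pong(20)
pong(20) = ping(19)
ping(19) = pong(18)
pong(18) = ping(17)
ping(17) = pong(16)
pong(16) = ping(15)
ping(15) = pong(14)
pong(14) = ping(13)
ping(13) = pong(12)
pong(12) = ping(11)
ping(11) = pong(10)
pong(10) = ping(9)
ping(9) = pong(8)
pong(8) = ping(7)
ping(7) = pong(6)
pong(6) = ping(5)
ping(5) = pong(4)
pong(4) = ping(3)
ping(3) = pong(2)
pong(2) = ping(1)
ping(1) = pong(0)
pong(0) = 0  (base case)
Result: 0

0


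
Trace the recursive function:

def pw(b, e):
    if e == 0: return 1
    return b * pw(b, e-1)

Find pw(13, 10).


pw(13, 10)
= 13 * pw(13, 9)
= 13 * 13 * pw(13, 8)
= 13 * 13 * 13 * pw(13, 7)
= 13 * 13 * 13 * 13 * pw(13, 6)
= 13 * 13 * 13 * 13 * 13 * pw(13, 5)
= 13 * 13 * 13 * 13 * 13 * 13 * pw(13, 4)
= 13 * 13 * 13 * 13 * 13 * 13 * 13 * pw(13, 3)
= 13 * 13 * 13 * 13 * 13 * 13 * 13 * 13 * pw(13, 2)
= 13 * 13 * 13 * 13 * 13 * 13 * 13 * 13 * 13 * pw(13, 1)
= 13 * 13 * 13 * 13 * 13 * 13 * 13 * 13 * 13 * 13 * pw(13, 0)
= 13 * 13 * 13 * 13 * 13 * 13 * 13 * 13 * 13 * 13 * 1
= 137858491849

137858491849


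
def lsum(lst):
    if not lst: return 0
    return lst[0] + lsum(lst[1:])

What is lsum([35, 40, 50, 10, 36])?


lsum([35, 40, 50, 10, 36]) = 35 + lsum([40, 50, 10, 36])
lsum([40, 50, 10, 36]) = 40 + lsum([50, 10, 36])
lsum([50, 10, 36]) = 50 + lsum([10, 36])
lsum([10, 36]) = 10 + lsum([36])
lsum([36]) = 36 + lsum([])
lsum([]) = 0  (base case)
Total: 35 + 40 + 50 + 10 + 36 + 0 = 171

171


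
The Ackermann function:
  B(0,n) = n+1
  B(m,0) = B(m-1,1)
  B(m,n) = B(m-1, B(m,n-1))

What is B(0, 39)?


B(0, 39) = 40
Result: B(0, 39) = 40

40


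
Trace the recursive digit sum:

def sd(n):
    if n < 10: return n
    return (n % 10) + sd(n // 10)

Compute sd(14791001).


sd(14791001) = 1 + sd(1479100)
sd(1479100) = 0 + sd(147910)
sd(147910) = 0 + sd(14791)
sd(14791) = 1 + sd(1479)
sd(1479) = 9 + sd(147)
sd(147) = 7 + sd(14)
sd(14) = 4 + sd(1)
sd(1) = 1  (base case)
Total: 1 + 0 + 0 + 1 + 9 + 7 + 4 + 1 = 23

23


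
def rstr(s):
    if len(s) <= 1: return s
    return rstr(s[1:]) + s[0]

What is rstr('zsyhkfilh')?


rstr('zsyhkfilh') = rstr('syhkfilh') + 'z'
rstr('syhkfilh') = rstr('yhkfilh') + 's'
rstr('yhkfilh') = rstr('hkfilh') + 'y'
rstr('hkfilh') = rstr('kfilh') + 'h'
rstr('kfilh') = rstr('filh') + 'k'
rstr('filh') = rstr('ilh') + 'f'
rstr('ilh') = rstr('lh') + 'i'
rstr('lh') = rstr('h') + 'l'
rstr('h') = 'h'  (base case)
Concatenating: 'h' + 'l' + 'i' + 'f' + 'k' + 'h' + 'y' + 's' + 'z' = 'hlifkhysz'

hlifkhysz


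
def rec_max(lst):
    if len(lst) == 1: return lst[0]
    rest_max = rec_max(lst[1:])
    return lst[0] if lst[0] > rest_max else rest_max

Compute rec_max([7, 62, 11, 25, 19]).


rec_max([7, 62, 11, 25, 19]): compare 7 with rec_max([62, 11, 25, 19])
rec_max([62, 11, 25, 19]): compare 62 with rec_max([11, 25, 19])
rec_max([11, 25, 19]): compare 11 with rec_max([25, 19])
rec_max([25, 19]): compare 25 with rec_max([19])
rec_max([19]) = 19  (base case)
Compare 25 with 19 -> 25
Compare 11 with 25 -> 25
Compare 62 with 25 -> 62
Compare 7 with 62 -> 62

62


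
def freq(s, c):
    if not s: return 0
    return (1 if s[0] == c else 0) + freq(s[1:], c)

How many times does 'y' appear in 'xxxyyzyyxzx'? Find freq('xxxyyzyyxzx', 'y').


s[0]='x' != 'y' -> 0
s[0]='x' != 'y' -> 0
s[0]='x' != 'y' -> 0
s[0]='y' == 'y' -> 1
s[0]='y' == 'y' -> 1
s[0]='z' != 'y' -> 0
s[0]='y' == 'y' -> 1
s[0]='y' == 'y' -> 1
s[0]='x' != 'y' -> 0
s[0]='z' != 'y' -> 0
s[0]='x' != 'y' -> 0
Sum: 0 + 0 + 0 + 1 + 1 + 0 + 1 + 1 + 0 + 0 + 0 = 4

4


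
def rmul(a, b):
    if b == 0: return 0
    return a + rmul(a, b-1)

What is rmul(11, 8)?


rmul(11, 8) = 11 + rmul(11, 7)
rmul(11, 7) = 11 + rmul(11, 6)
rmul(11, 6) = 11 + rmul(11, 5)
rmul(11, 5) = 11 + rmul(11, 4)
rmul(11, 4) = 11 + rmul(11, 3)
rmul(11, 3) = 11 + rmul(11, 2)
rmul(11, 2) = 11 + rmul(11, 1)
rmul(11, 1) = 11 + rmul(11, 0)
rmul(11, 0) = 0  (base case)
Total: 11 + 11 + 11 + 11 + 11 + 11 + 11 + 11 + 0 = 88

88


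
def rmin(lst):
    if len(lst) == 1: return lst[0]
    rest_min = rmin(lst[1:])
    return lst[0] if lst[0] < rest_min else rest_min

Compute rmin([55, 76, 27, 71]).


rmin([55, 76, 27, 71]): compare 55 with rmin([76, 27, 71])
rmin([76, 27, 71]): compare 76 with rmin([27, 71])
rmin([27, 71]): compare 27 with rmin([71])
rmin([71]) = 71  (base case)
Compare 27 with 71 -> 27
Compare 76 with 27 -> 27
Compare 55 with 27 -> 27

27


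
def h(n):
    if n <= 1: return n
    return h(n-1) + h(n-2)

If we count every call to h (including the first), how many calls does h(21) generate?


Let C(n) = total calls for h(n)
C(0) = 1, C(1) = 1
C(2) = 1 + C(1) + C(0) = 1 + 1 + 1 = 3
C(3) = 1 + C(2) + C(1) = 1 + 3 + 1 = 5
C(4) = 1 + C(3) + C(2) = 1 + 5 + 3 = 9
C(5) = 1 + C(4) + C(3) = 1 + 9 + 5 = 15
C(6) = 1 + C(5) + C(4) = 1 + 15 + 9 = 25
C(7) = 1 + C(6) + C(5) = 1 + 25 + 15 = 41
C(8) = 1 + C(7) + C(6) = 1 + 41 + 25 = 67
C(9) = 1 + C(8) + C(7) = 1 + 67 + 41 = 109
C(10) = 1 + C(9) + C(8) = 1 + 109 + 67 = 177
C(11) = 1 + C(10) + C(9) = 1 + 177 + 109 = 287
C(12) = 1 + C(11) + C(10) = 1 + 287 + 177 = 465
C(13) = 1 + C(12) + C(11) = 1 + 465 + 287 = 753
C(14) = 1 + C(13) + C(12) = 1 + 753 + 465 = 1219
C(15) = 1 + C(14) + C(13) = 1 + 1219 + 753 = 1973
C(16) = 1 + C(15) + C(14) = 1 + 1973 + 1219 = 3193
C(17) = 1 + C(16) + C(15) = 1 + 3193 + 1973 = 5167
C(18) = 1 + C(17) + C(16) = 1 + 5167 + 3193 = 8361
C(19) = 1 + C(18) + C(17) = 1 + 8361 + 5167 = 13529
C(20) = 1 + C(19) + C(18) = 1 + 13529 + 8361 = 21891
C(21) = 1 + C(20) + C(19) = 1 + 21891 + 13529 = 35421

35421


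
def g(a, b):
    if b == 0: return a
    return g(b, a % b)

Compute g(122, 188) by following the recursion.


g(122, 188) = g(188, 122)
g(188, 122) = g(122, 66)
g(122, 66) = g(66, 56)
g(66, 56) = g(56, 10)
g(56, 10) = g(10, 6)
g(10, 6) = g(6, 4)
g(6, 4) = g(4, 2)
g(4, 2) = g(2, 0)
g(2, 0) = 2  (base case)

2


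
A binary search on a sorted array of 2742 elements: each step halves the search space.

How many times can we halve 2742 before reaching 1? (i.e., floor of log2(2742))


2742 / 2 = 1371
1371 / 2 = 685
685 / 2 = 342
342 / 2 = 171
171 / 2 = 85
85 / 2 = 42
42 / 2 = 21
21 / 2 = 10
10 / 2 = 5
5 / 2 = 2
2 / 2 = 1
Reached 1 after 11 halvings

11


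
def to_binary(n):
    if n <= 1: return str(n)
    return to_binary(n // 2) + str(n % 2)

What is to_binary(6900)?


to_binary(6900) = to_binary(3450) + '0'
to_binary(3450) = to_binary(1725) + '0'
to_binary(1725) = to_binary(862) + '1'
to_binary(862) = to_binary(431) + '0'
to_binary(431) = to_binary(215) + '1'
to_binary(215) = to_binary(107) + '1'
to_binary(107) = to_binary(53) + '1'
to_binary(53) = to_binary(26) + '1'
to_binary(26) = to_binary(13) + '0'
to_binary(13) = to_binary(6) + '1'
to_binary(6) = to_binary(3) + '0'
to_binary(3) = to_binary(1) + '1'
to_binary(1) = '1'  (base case)
Concatenating: '1' + '1' + '0' + '1' + '0' + '1' + '1' + '1' + '1' + '0' + '1' + '0' + '0' = '1101011110100'

1101011110100


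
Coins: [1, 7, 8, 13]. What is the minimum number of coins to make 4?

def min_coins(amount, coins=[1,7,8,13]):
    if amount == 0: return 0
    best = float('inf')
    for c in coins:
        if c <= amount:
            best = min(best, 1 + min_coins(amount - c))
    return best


Building up with DP:
min_coins(0) = 0
min_coins(1) = min(1+min_coins(0)=1+0=1) = 1
min_coins(2) = min(1+min_coins(1)=1+1=2) = 2
min_coins(3) = min(1+min_coins(2)=1+2=3) = 3
min_coins(4) = min(1+min_coins(3)=1+3=4) = 4

4


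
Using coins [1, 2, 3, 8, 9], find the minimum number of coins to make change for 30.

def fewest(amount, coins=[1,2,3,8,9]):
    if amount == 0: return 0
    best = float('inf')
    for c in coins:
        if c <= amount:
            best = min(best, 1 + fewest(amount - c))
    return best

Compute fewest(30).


Building up with DP:
fewest(0) = 0
fewest(1) = min(1+fewest(0)=1+0=1) = 1
fewest(2) = min(1+fewest(1)=1+1=2, 1+fewest(0)=1+0=1) = 1
fewest(3) = min(1+fewest(2)=1+1=2, 1+fewest(1)=1+1=2, 1+fewest(0)=1+0=1) = 1
fewest(4) = min(1+fewest(3)=1+1=2, 1+fewest(2)=1+1=2, 1+fewest(1)=1+1=2) = 2
fewest(5) = min(1+fewest(4)=1+2=3, 1+fewest(3)=1+1=2, 1+fewest(2)=1+1=2) = 2
fewest(6) = min(1+fewest(5)=1+2=3, 1+fewest(4)=1+2=3, 1+fewest(3)=1+1=2) = 2
fewest(7) = min(1+fewest(6)=1+2=3, 1+fewest(5)=1+2=3, 1+fewest(4)=1+2=3) = 3
fewest(8) = min(1+fewest(7)=1+3=4, 1+fewest(6)=1+2=3, 1+fewest(5)=1+2=3, 1+fewest(0)=1+0=1) = 1
fewest(9) = min(1+fewest(8)=1+1=2, 1+fewest(7)=1+3=4, 1+fewest(6)=1+2=3, 1+fewest(1)=1+1=2, 1+fewest(0)=1+0=1) = 1
fewest(10) = min(1+fewest(9)=1+1=2, 1+fewest(8)=1+1=2, 1+fewest(7)=1+3=4, 1+fewest(2)=1+1=2, 1+fewest(1)=1+1=2) = 2
fewest(11) = min(1+fewest(10)=1+2=3, 1+fewest(9)=1+1=2, 1+fewest(8)=1+1=2, 1+fewest(3)=1+1=2, 1+fewest(2)=1+1=2) = 2
fewest(12) = min(1+fewest(11)=1+2=3, 1+fewest(10)=1+2=3, 1+fewest(9)=1+1=2, 1+fewest(4)=1+2=3, 1+fewest(3)=1+1=2) = 2
fewest(13) = min(1+fewest(12)=1+2=3, 1+fewest(11)=1+2=3, 1+fewest(10)=1+2=3, 1+fewest(5)=1+2=3, 1+fewest(4)=1+2=3) = 3
fewest(14) = min(1+fewest(13)=1+3=4, 1+fewest(12)=1+2=3, 1+fewest(11)=1+2=3, 1+fewest(6)=1+2=3, 1+fewest(5)=1+2=3) = 3
fewest(15) = min(1+fewest(14)=1+3=4, 1+fewest(13)=1+3=4, 1+fewest(12)=1+2=3, 1+fewest(7)=1+3=4, 1+fewest(6)=1+2=3) = 3
fewest(16) = min(1+fewest(15)=1+3=4, 1+fewest(14)=1+3=4, 1+fewest(13)=1+3=4, 1+fewest(8)=1+1=2, 1+fewest(7)=1+3=4) = 2
fewest(17) = min(1+fewest(16)=1+2=3, 1+fewest(15)=1+3=4, 1+fewest(14)=1+3=4, 1+fewest(9)=1+1=2, 1+fewest(8)=1+1=2) = 2
fewest(18) = min(1+fewest(17)=1+2=3, 1+fewest(16)=1+2=3, 1+fewest(15)=1+3=4, 1+fewest(10)=1+2=3, 1+fewest(9)=1+1=2) = 2
fewest(19) = min(1+fewest(18)=1+2=3, 1+fewest(17)=1+2=3, 1+fewest(16)=1+2=3, 1+fewest(11)=1+2=3, 1+fewest(10)=1+2=3) = 3
fewest(20) = min(1+fewest(19)=1+3=4, 1+fewest(18)=1+2=3, 1+fewest(17)=1+2=3, 1+fewest(12)=1+2=3, 1+fewest(11)=1+2=3) = 3
fewest(21) = min(1+fewest(20)=1+3=4, 1+fewest(19)=1+3=4, 1+fewest(18)=1+2=3, 1+fewest(13)=1+3=4, 1+fewest(12)=1+2=3) = 3
fewest(22) = min(1+fewest(21)=1+3=4, 1+fewest(20)=1+3=4, 1+fewest(19)=1+3=4, 1+fewest(14)=1+3=4, 1+fewest(13)=1+3=4) = 4
fewest(23) = min(1+fewest(22)=1+4=5, 1+fewest(21)=1+3=4, 1+fewest(20)=1+3=4, 1+fewest(15)=1+3=4, 1+fewest(14)=1+3=4) = 4
fewest(24) = min(1+fewest(23)=1+4=5, 1+fewest(22)=1+4=5, 1+fewest(21)=1+3=4, 1+fewest(16)=1+2=3, 1+fewest(15)=1+3=4) = 3
fewest(25) = min(1+fewest(24)=1+3=4, 1+fewest(23)=1+4=5, 1+fewest(22)=1+4=5, 1+fewest(17)=1+2=3, 1+fewest(16)=1+2=3) = 3
fewest(26) = min(1+fewest(25)=1+3=4, 1+fewest(24)=1+3=4, 1+fewest(23)=1+4=5, 1+fewest(18)=1+2=3, 1+fewest(17)=1+2=3) = 3
fewest(27) = min(1+fewest(26)=1+3=4, 1+fewest(25)=1+3=4, 1+fewest(24)=1+3=4, 1+fewest(19)=1+3=4, 1+fewest(18)=1+2=3) = 3
fewest(28) = min(1+fewest(27)=1+3=4, 1+fewest(26)=1+3=4, 1+fewest(25)=1+3=4, 1+fewest(20)=1+3=4, 1+fewest(19)=1+3=4) = 4
fewest(29) = min(1+fewest(28)=1+4=5, 1+fewest(27)=1+3=4, 1+fewest(26)=1+3=4, 1+fewest(21)=1+3=4, 1+fewest(20)=1+3=4) = 4
fewest(30) = min(1+fewest(29)=1+4=5, 1+fewest(28)=1+4=5, 1+fewest(27)=1+3=4, 1+fewest(22)=1+4=5, 1+fewest(21)=1+3=4) = 4

4


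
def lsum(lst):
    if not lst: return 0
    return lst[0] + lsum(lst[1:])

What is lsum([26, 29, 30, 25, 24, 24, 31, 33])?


lsum([26, 29, 30, 25, 24, 24, 31, 33]) = 26 + lsum([29, 30, 25, 24, 24, 31, 33])
lsum([29, 30, 25, 24, 24, 31, 33]) = 29 + lsum([30, 25, 24, 24, 31, 33])
lsum([30, 25, 24, 24, 31, 33]) = 30 + lsum([25, 24, 24, 31, 33])
lsum([25, 24, 24, 31, 33]) = 25 + lsum([24, 24, 31, 33])
lsum([24, 24, 31, 33]) = 24 + lsum([24, 31, 33])
lsum([24, 31, 33]) = 24 + lsum([31, 33])
lsum([31, 33]) = 31 + lsum([33])
lsum([33]) = 33 + lsum([])
lsum([]) = 0  (base case)
Total: 26 + 29 + 30 + 25 + 24 + 24 + 31 + 33 + 0 = 222

222


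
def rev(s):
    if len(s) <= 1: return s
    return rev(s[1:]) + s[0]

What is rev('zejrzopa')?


rev('zejrzopa') = rev('ejrzopa') + 'z'
rev('ejrzopa') = rev('jrzopa') + 'e'
rev('jrzopa') = rev('rzopa') + 'j'
rev('rzopa') = rev('zopa') + 'r'
rev('zopa') = rev('opa') + 'z'
rev('opa') = rev('pa') + 'o'
rev('pa') = rev('a') + 'p'
rev('a') = 'a'  (base case)
Concatenating: 'a' + 'p' + 'o' + 'z' + 'r' + 'j' + 'e' + 'z' = 'apozrjez'

apozrjez


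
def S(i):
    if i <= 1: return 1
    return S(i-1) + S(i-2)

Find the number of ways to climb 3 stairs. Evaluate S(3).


Building up from base cases:
S(0) = 1
S(1) = 1
S(2) = S(1) + S(0) = 1 + 1 = 2
S(3) = S(2) + S(1) = 2 + 1 = 3

3


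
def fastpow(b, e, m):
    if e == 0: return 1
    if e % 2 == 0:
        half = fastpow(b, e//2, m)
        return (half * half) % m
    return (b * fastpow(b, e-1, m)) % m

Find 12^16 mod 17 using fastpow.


fastpow(12, 16, 17): e is even, compute fastpow(12, 8, 17)
  fastpow(12, 8, 17): e is even, compute fastpow(12, 4, 17)
    fastpow(12, 4, 17): e is even, compute fastpow(12, 2, 17)
      fastpow(12, 2, 17): e is even, compute fastpow(12, 1, 17)
        fastpow(12, 1, 17): e is odd, compute fastpow(12, 0, 17)
          fastpow(12, 0, 17) = 1
        (12 * 1) % 17 = 12
      half=12, (12*12) % 17 = 8
    half=8, (8*8) % 17 = 13
  half=13, (13*13) % 17 = 16
half=16, (16*16) % 17 = 1

1


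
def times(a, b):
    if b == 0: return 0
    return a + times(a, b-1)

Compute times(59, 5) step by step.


times(59, 5) = 59 + times(59, 4)
times(59, 4) = 59 + times(59, 3)
times(59, 3) = 59 + times(59, 2)
times(59, 2) = 59 + times(59, 1)
times(59, 1) = 59 + times(59, 0)
times(59, 0) = 0  (base case)
Total: 59 + 59 + 59 + 59 + 59 + 0 = 295

295


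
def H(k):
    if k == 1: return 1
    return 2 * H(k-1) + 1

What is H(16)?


H(16) = 2 * H(15) + 1
H(15) = 2 * H(14) + 1
H(14) = 2 * H(13) + 1
H(13) = 2 * H(12) + 1
H(12) = 2 * H(11) + 1
H(11) = 2 * H(10) + 1
H(10) = 2 * H(9) + 1
H(9) = 2 * H(8) + 1
H(8) = 2 * H(7) + 1
H(7) = 2 * H(6) + 1
H(6) = 2 * H(5) + 1
H(5) = 2 * H(4) + 1
H(4) = 2 * H(3) + 1
H(3) = 2 * H(2) + 1
H(2) = 2 * H(1) + 1
H(1) = 1  (base case)
H(2) = 2 * 1 + 1 = 3
H(3) = 2 * 3 + 1 = 7
H(4) = 2 * 7 + 1 = 15
H(5) = 2 * 15 + 1 = 31
H(6) = 2 * 31 + 1 = 63
H(7) = 2 * 63 + 1 = 127
H(8) = 2 * 127 + 1 = 255
H(9) = 2 * 255 + 1 = 511
H(10) = 2 * 511 + 1 = 1023
H(11) = 2 * 1023 + 1 = 2047
H(12) = 2 * 2047 + 1 = 4095
H(13) = 2 * 4095 + 1 = 8191
H(14) = 2 * 8191 + 1 = 16383
H(15) = 2 * 16383 + 1 = 32767
H(16) = 2 * 32767 + 1 = 65535

65535


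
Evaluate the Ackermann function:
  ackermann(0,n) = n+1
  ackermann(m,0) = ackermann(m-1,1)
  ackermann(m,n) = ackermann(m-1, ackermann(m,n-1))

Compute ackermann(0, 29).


ackermann(0, 29) = 30
Result: ackermann(0, 29) = 30

30


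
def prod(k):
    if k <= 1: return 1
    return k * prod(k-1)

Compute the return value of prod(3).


prod(3)
= 3 * prod(2)
= 3 * 2 * prod(1)
= 3 * 2 * 1
= 6

6


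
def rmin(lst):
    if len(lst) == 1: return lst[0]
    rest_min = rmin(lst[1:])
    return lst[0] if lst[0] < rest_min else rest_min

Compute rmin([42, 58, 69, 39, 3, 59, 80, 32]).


rmin([42, 58, 69, 39, 3, 59, 80, 32]): compare 42 with rmin([58, 69, 39, 3, 59, 80, 32])
rmin([58, 69, 39, 3, 59, 80, 32]): compare 58 with rmin([69, 39, 3, 59, 80, 32])
rmin([69, 39, 3, 59, 80, 32]): compare 69 with rmin([39, 3, 59, 80, 32])
rmin([39, 3, 59, 80, 32]): compare 39 with rmin([3, 59, 80, 32])
rmin([3, 59, 80, 32]): compare 3 with rmin([59, 80, 32])
rmin([59, 80, 32]): compare 59 with rmin([80, 32])
rmin([80, 32]): compare 80 with rmin([32])
rmin([32]) = 32  (base case)
Compare 80 with 32 -> 32
Compare 59 with 32 -> 32
Compare 3 with 32 -> 3
Compare 39 with 3 -> 3
Compare 69 with 3 -> 3
Compare 58 with 3 -> 3
Compare 42 with 3 -> 3

3
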